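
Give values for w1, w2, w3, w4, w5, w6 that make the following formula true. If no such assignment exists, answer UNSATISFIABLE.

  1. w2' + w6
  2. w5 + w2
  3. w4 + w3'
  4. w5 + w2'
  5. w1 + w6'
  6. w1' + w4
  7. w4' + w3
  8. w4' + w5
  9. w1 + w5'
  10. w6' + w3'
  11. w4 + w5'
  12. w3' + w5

w1: 1, w2: 0, w3: 1, w4: 1, w5: 1, w6: 0

Case w2 = 0:
The clause (w5) is unit, so w5 = 1.
The clause (w1) is unit, so w1 = 1.
The clause (w4) is unit, so w4 = 1.
The clause (w3) is unit, so w3 = 1.
The clause (w6') is unit, so w6 = 0.
This assignment satisfies each clause.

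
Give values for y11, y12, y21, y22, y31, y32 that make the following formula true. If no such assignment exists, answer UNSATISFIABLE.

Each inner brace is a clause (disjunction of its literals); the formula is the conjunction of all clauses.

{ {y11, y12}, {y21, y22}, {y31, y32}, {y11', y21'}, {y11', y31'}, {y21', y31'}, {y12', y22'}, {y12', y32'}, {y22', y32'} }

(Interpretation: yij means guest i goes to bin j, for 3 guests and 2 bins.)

Branch on y11: set y11 = 1.
From the singleton clause (y21'), y21 = 0.
From the singleton clause (y22), y22 = 1.
From the singleton clause (y31'), y31 = 0.
From the singleton clause (y32), y32 = 1.
Now (y32') is unsatisfied and unit — conflict.
That branch fails; take y11 = 0 instead.
From the singleton clause (y12), y12 = 1.
From the singleton clause (y22'), y22 = 0.
From the singleton clause (y21), y21 = 1.
From the singleton clause (y31'), y31 = 0.
From the singleton clause (y32), y32 = 1.
Now (y32') is unsatisfied and unit — conflict.
Neither y11 = 1 nor y11 = 0 works.

UNSATISFIABLE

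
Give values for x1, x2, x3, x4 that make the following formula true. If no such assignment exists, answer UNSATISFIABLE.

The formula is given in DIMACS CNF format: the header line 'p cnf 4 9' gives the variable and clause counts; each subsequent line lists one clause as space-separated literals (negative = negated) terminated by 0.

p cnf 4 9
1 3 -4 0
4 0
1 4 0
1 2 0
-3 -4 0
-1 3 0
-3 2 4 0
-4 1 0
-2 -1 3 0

From the singleton clause (x4), x4 = True.
From the singleton clause (¬x3), x3 = False.
From the singleton clause (x1), x1 = True.
Now (¬x1) is unsatisfied and unit — conflict.

UNSATISFIABLE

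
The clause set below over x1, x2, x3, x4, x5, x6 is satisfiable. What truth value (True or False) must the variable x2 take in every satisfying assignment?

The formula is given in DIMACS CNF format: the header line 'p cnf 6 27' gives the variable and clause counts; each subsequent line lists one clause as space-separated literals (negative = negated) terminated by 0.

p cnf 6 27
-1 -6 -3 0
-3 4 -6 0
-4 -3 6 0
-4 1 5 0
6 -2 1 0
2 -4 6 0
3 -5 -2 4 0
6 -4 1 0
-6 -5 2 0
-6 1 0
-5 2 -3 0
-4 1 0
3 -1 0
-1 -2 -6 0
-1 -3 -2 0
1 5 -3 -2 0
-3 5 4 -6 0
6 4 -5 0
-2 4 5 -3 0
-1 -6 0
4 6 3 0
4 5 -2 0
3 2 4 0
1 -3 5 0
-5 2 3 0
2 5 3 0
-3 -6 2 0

False

Suppose x2 = True.
Case x6 = True:
From the singleton clause (x1), x1 = True.
Now (¬x1) is unsatisfied and unit — conflict.
So x6 must be the other value — set x6 = False.
From the singleton clause (x1), x1 = True.
From the singleton clause (x3), x3 = True.
Now (¬x3) is unsatisfied and unit — conflict.
Both values of x6 lead to a conflict.
So every satisfying assignment has x2 = False.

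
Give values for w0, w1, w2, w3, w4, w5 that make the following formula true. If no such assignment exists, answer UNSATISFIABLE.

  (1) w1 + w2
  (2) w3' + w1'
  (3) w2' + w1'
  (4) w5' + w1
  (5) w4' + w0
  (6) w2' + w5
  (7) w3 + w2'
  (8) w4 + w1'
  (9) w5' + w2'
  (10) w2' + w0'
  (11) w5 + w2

w0=1,  w1=1,  w2=0,  w3=0,  w4=1,  w5=1

Branch on w1: set w1 = 1.
From the singleton clause (w3'), w3 = 0.
From the singleton clause (w2'), w2 = 0.
From the singleton clause (w4), w4 = 1.
From the singleton clause (w0), w0 = 1.
From the singleton clause (w5), w5 = 1.
This assignment satisfies each clause.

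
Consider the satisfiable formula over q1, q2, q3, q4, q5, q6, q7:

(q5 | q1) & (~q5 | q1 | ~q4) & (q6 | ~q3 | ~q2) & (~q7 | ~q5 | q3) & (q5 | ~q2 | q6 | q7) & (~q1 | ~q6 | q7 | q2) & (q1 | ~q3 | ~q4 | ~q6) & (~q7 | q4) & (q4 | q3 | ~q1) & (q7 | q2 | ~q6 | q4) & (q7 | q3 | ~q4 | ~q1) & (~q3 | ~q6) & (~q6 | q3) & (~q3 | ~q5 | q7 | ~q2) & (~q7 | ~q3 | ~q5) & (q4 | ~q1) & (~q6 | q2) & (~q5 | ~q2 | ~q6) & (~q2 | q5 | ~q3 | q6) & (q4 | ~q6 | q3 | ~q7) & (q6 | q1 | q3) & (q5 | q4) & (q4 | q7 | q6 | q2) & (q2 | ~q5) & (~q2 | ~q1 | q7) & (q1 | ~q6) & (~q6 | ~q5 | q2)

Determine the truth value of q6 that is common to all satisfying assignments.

Suppose q6 = 1.
From the singleton clause (~q3), q3 = 0.
Now (q3) is unsatisfied and unit — conflict.
So every satisfying assignment has q6 = False.

False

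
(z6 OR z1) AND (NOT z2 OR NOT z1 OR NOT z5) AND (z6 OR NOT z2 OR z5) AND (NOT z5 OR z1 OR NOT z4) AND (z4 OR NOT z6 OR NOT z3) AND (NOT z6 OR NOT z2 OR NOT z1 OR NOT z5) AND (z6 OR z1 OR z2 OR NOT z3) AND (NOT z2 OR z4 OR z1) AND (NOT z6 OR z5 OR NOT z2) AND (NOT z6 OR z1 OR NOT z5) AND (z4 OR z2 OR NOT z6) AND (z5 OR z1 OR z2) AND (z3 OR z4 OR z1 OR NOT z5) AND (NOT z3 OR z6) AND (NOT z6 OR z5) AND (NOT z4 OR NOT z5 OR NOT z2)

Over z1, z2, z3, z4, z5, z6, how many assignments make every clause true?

6

There are 2^6 = 64 truth assignments over (z1, z2, z3, z4, z5, z6).
Split on z4. With z4 = true, the clauses containing z4 are satisfied and NOT z4 drops from the rest; 4 of the 2^5 = 32 assignments to the other variables satisfy what remains.
With z4 = false, by the same count on the reduced clause set, 2 assignments work.
Total: 4 + 2 = 6.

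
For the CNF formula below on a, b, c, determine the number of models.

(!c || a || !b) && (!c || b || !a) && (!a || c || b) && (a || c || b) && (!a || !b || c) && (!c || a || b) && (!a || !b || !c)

1

There are 2^3 = 8 truth assignments over (a, b, c).
Check each against the 7 clauses (columns in the order a, b, c):
  F F F  ✗ fails (a || c || b)
  F F T  ✗ fails (!c || a || b)
  F T F  ✓ satisfies all
  F T T  ✗ fails (!c || a || !b)
  T F F  ✗ fails (!a || c || b)
  T F T  ✗ fails (!c || b || !a)
  T T F  ✗ fails (!a || !b || c)
  T T T  ✗ fails (!a || !b || !c)
1 of the 8 rows is a model.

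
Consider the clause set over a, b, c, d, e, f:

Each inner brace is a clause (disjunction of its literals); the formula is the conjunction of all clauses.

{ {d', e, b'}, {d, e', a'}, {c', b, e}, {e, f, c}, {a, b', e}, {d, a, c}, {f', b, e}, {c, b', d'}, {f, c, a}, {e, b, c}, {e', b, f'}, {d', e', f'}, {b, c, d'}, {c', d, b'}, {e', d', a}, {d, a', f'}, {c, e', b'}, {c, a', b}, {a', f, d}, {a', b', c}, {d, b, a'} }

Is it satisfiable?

Branch on d: set d = 1.
Branch on e: set e = 1.
From the singleton clause (f'), f = 0.
From the singleton clause (a), a = 1.
Branch on c: set c = 1.
All clauses hold; b can take either value.
A satisfying assignment: a ↦ 1, b ↦ 0, c ↦ 1, d ↦ 1, e ↦ 1, f ↦ 0.

Yes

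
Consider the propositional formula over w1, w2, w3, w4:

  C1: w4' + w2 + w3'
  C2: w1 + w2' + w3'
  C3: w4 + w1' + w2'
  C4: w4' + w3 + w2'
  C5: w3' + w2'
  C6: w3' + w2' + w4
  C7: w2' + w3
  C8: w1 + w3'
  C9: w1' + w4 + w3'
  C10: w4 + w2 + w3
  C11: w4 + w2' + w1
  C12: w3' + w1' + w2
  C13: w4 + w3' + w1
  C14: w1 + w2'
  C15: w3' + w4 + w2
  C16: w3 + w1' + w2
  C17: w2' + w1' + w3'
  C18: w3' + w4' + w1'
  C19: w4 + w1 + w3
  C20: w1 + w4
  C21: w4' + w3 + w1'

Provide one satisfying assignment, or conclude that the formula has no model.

w1 ↦ 0,  w2 ↦ 0,  w3 ↦ 0,  w4 ↦ 1

Case w3 = 0:
Unit clause (w2') forces w2 = 0.
Unit clause (w4) forces w4 = 1.
Unit clause (w1') forces w1 = 0.
Every clause now holds.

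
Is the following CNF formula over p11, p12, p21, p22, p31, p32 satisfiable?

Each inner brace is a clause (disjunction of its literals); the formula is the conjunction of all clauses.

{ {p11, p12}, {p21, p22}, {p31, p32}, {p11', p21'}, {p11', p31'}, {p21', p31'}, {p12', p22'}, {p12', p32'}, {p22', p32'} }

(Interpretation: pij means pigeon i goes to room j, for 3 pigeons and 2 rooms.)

Unsatisfiable

Try p11 = 1.
(p21') alone gives p21 = 0.
(p22) alone gives p22 = 1.
(p31') alone gives p31 = 0.
(p32) alone gives p32 = 1.
That conflicts with the unit clause (p32').
So p11 must be the other value — set p11 = 0.
(p12) alone gives p12 = 1.
(p22') alone gives p22 = 0.
(p21) alone gives p21 = 1.
(p31') alone gives p31 = 0.
(p32) alone gives p32 = 1.
That conflicts with the unit clause (p32').
Either choice for p11 ends in contradiction.
No assignment satisfies every clause.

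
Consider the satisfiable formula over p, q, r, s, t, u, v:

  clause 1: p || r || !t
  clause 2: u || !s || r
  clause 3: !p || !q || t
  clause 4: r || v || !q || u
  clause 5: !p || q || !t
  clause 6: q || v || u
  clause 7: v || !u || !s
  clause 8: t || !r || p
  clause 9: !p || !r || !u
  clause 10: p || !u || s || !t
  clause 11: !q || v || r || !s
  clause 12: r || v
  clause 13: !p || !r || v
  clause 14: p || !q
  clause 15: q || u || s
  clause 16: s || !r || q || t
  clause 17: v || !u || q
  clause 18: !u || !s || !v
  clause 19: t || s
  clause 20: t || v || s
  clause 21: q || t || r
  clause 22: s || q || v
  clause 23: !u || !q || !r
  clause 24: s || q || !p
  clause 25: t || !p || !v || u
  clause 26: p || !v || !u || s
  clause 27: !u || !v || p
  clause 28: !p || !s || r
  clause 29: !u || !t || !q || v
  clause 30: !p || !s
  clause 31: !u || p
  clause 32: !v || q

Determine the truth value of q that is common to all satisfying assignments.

True

Suppose q = false.
(!v) alone gives v = false.
(u) alone gives u = true.
Now (!u) is unsatisfied and unit — conflict.
So every satisfying assignment has q = True.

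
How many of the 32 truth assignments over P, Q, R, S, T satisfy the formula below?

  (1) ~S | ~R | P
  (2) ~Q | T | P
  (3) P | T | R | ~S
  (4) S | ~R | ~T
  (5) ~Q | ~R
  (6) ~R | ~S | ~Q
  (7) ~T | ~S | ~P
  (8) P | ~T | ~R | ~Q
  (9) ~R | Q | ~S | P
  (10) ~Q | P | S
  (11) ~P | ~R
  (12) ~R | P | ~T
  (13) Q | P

7

There are 2^5 = 32 truth assignments over (P, Q, R, S, T).
Split on Q. With Q = 1, the clauses containing Q are satisfied and ~Q drops from the rest; 4 of the 2^4 = 16 assignments to the other variables satisfy what remains.
With Q = 0, by the same count on the reduced clause set, 3 assignments work.
(One model: P=F, Q=T, R=F, S=T, T=T.)
Total: 4 + 3 = 7.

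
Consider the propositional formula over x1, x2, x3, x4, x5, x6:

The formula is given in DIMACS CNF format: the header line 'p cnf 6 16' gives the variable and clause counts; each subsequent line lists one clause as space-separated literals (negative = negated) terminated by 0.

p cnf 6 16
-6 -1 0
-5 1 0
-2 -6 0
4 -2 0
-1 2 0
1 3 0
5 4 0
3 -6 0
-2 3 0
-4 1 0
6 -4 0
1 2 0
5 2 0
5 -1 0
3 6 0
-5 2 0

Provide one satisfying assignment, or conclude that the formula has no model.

UNSATISFIABLE

Suppose x6 = False.
Unit clause (¬x4) forces x4 = False.
Unit clause (¬x2) forces x2 = False.
Unit clause (¬x1) forces x1 = False.
That conflicts with the unit clause (x1).
Undo x6 and try x6 = True.
Unit clause (¬x1) forces x1 = False.
Unit clause (¬x5) forces x5 = False.
Unit clause (¬x2) forces x2 = False.
That conflicts with the unit clause (x2).
Both values of x6 lead to a conflict.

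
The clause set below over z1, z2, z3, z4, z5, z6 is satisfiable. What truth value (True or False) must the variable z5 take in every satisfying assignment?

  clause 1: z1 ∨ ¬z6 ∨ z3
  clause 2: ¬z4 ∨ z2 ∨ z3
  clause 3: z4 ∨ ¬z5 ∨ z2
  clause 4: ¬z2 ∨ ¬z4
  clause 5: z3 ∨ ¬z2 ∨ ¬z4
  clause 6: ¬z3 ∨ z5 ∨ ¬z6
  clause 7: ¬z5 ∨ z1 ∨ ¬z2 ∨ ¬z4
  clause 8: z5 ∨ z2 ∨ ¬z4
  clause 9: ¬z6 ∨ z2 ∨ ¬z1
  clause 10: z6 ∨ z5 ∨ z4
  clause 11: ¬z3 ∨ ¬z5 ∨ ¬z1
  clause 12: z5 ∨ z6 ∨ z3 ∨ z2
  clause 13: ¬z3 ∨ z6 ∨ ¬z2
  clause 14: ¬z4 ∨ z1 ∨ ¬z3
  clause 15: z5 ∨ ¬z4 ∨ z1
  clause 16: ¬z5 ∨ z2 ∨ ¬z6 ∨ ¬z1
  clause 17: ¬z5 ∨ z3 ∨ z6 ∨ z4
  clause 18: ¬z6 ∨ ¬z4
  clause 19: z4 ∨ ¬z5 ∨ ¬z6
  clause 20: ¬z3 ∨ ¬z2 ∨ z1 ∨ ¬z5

Suppose z5 = True.
Case z4 = True:
Unit clause (¬z2) forces z2 = False.
Unit clause (z3) forces z3 = True.
Unit clause (¬z1) forces z1 = False.
But (z1) is also a unit clause — contradiction.
Backtrack on z4: now try z4 = False.
Unit clause (z2) forces z2 = True.
Unit clause (¬z6) forces z6 = False.
Unit clause (¬z3) forces z3 = False.
But (z3) is also a unit clause — contradiction.
Either choice for z4 ends in contradiction.
So every satisfying assignment has z5 = False.

False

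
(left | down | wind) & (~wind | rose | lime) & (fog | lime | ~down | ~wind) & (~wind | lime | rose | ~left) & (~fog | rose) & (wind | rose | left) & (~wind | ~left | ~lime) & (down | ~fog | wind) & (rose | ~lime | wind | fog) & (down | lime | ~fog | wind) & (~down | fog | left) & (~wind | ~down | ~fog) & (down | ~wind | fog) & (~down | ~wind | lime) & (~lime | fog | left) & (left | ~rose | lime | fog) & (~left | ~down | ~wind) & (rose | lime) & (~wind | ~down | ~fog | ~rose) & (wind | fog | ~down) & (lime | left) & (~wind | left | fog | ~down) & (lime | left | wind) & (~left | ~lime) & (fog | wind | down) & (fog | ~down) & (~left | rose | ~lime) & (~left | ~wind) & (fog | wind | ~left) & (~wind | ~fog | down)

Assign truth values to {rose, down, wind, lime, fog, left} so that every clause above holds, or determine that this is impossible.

Branch on fog: set fog = 1.
(rose) alone gives rose = 1.
Branch on down: set down = 1.
(~wind) alone gives wind = 0.
Branch on lime: set lime = 1.
(~left) alone gives left = 0.
All clauses are satisfied.

rose ↦ 1,  down ↦ 1,  wind ↦ 0,  lime ↦ 1,  fog ↦ 1,  left ↦ 0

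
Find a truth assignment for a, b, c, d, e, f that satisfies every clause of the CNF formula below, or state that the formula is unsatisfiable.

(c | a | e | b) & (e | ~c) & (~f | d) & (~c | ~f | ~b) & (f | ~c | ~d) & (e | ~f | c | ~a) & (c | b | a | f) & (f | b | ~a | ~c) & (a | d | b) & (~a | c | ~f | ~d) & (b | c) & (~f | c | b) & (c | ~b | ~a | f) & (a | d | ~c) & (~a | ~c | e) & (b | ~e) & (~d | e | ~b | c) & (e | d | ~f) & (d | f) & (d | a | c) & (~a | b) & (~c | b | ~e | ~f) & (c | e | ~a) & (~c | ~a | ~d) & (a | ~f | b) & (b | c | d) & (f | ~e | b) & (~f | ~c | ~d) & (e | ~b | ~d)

a ↦ 0,  b ↦ 1,  c ↦ 0,  d ↦ 1,  e ↦ 1,  f ↦ 0

Case e = 1:
Unit clause (b) forces b = 1.
Case f = 0:
Unit clause (d) forces d = 1.
Unit clause (~c) forces c = 0.
Unit clause (~a) forces a = 0.
Every clause now holds.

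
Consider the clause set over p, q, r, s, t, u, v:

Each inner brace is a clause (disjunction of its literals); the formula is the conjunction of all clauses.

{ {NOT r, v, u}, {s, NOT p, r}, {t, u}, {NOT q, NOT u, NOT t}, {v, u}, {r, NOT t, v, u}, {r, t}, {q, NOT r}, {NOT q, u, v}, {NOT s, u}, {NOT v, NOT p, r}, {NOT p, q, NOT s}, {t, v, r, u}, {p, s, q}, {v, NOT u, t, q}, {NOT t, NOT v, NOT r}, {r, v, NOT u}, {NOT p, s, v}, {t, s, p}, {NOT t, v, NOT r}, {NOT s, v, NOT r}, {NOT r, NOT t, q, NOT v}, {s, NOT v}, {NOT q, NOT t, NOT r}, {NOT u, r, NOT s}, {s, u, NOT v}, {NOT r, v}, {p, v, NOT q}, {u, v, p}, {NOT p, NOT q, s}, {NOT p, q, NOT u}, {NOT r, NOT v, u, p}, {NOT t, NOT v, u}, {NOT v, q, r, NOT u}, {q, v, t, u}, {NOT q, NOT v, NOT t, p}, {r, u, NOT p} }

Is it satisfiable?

Yes, satisfiable

Suppose t = false.
From the singleton clause (u), u = true.
From the singleton clause (r), r = true.
From the singleton clause (q), q = true.
From the singleton clause (v), v = true.
From the singleton clause (s), s = true.
Every clause is now satisfied; p is unconstrained.
A satisfying assignment: p: true,  q: true,  r: true,  s: true,  t: false,  u: true,  v: true.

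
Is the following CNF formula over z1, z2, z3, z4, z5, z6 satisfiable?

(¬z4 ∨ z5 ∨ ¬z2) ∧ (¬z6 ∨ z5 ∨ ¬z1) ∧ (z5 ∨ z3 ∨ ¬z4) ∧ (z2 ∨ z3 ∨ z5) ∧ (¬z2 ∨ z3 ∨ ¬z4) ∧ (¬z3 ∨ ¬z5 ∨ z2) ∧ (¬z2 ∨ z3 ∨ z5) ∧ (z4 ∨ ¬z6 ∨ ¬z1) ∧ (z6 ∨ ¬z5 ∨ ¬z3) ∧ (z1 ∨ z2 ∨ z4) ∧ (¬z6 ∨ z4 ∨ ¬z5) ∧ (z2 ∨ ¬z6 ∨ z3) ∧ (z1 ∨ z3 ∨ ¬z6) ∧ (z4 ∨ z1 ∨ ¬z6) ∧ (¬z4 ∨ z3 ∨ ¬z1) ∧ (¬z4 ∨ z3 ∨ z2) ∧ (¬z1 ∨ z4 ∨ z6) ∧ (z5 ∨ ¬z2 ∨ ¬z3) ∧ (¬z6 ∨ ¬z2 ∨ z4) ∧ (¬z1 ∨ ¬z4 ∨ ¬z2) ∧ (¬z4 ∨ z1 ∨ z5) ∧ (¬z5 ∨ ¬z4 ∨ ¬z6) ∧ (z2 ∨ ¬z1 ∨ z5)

Branch on z4: set z4 = False.
Branch on z6: set z6 = False.
From the singleton clause (¬z1), z1 = False.
From the singleton clause (z2), z2 = True.
Branch on z3: set z3 = False.
From the singleton clause (z5), z5 = True.
Every clause now holds.
A satisfying assignment: z1=False, z2=True, z3=False, z4=False, z5=True, z6=False.

Satisfiable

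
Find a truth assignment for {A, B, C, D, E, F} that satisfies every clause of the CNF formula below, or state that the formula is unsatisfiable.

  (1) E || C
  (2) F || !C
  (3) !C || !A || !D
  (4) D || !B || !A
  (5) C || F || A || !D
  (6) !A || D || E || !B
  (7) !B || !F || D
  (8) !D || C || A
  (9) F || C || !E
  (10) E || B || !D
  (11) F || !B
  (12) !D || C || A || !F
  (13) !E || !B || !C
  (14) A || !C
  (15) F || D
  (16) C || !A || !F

Branch on E: set E = true.
Branch on F: set F = true.
Branch on B: set B = false.
Branch on A: set A = false.
(!C) alone gives C = false.
(!D) alone gives D = false.
All clauses are satisfied.

A ↦ false, B ↦ false, C ↦ false, D ↦ false, E ↦ true, F ↦ true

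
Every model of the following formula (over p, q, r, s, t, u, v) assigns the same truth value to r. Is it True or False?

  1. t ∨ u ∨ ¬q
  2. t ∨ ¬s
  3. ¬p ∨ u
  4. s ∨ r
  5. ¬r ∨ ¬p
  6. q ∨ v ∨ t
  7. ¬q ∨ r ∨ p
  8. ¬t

Suppose r = False.
(s) alone gives s = True.
(t) alone gives t = True.
Now (¬t) is unsatisfied and unit — conflict.
So every satisfying assignment has r = True.

True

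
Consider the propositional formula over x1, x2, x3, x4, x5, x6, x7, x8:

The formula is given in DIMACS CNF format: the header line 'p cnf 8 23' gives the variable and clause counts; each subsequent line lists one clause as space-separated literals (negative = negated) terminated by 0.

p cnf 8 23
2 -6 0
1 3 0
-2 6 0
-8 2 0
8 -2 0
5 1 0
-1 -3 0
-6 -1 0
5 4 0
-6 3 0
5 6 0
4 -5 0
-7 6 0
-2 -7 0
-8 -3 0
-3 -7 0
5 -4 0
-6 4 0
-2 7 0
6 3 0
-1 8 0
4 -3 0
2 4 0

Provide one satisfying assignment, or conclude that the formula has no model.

x1: False,  x2: False,  x3: True,  x4: True,  x5: True,  x6: False,  x7: False,  x8: False

Try x2 = False.
The clause (¬x6) is unit, so x6 = False.
The clause (¬x8) is unit, so x8 = False.
The clause (x5) is unit, so x5 = True.
The clause (x4) is unit, so x4 = True.
The clause (¬x7) is unit, so x7 = False.
The clause (x3) is unit, so x3 = True.
The clause (¬x1) is unit, so x1 = False.
Every clause now holds.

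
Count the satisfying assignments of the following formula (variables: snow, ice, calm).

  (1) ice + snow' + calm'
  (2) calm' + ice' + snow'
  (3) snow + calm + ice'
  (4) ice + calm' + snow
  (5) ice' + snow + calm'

There are 2^3 = 8 truth assignments over (snow, ice, calm).
Check each against the 5 clauses (columns in the order snow, ice, calm):
  F F F  ✓ satisfies all
  F F T  ✗ fails (ice + calm' + snow)
  F T F  ✗ fails (snow + calm + ice')
  F T T  ✗ fails (ice' + snow + calm')
  T F F  ✓ satisfies all
  T F T  ✗ fails (ice + snow' + calm')
  T T F  ✓ satisfies all
  T T T  ✗ fails (calm' + ice' + snow')
3 of the 8 rows are models.

3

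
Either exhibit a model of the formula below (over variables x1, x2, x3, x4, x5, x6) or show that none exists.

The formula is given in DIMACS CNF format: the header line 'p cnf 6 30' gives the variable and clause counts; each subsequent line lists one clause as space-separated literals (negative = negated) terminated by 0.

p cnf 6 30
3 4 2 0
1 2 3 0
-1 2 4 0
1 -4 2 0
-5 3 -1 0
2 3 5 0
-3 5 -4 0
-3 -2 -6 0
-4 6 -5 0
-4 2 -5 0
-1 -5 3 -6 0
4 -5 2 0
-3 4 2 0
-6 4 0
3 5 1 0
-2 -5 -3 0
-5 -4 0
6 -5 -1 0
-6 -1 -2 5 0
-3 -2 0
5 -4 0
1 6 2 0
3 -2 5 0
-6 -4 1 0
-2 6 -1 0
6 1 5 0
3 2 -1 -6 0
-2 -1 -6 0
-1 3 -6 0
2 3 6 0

x1 ↦ False,  x2 ↦ True,  x3 ↦ False,  x4 ↦ False,  x5 ↦ True,  x6 ↦ False

Case x6 = False:
Case x4 = False:
Case x3 = False:
The clause (x2) is unit, so x2 = True.
The clause (x5) is unit, so x5 = True.
The clause (¬x1) is unit, so x1 = False.
Every clause now holds.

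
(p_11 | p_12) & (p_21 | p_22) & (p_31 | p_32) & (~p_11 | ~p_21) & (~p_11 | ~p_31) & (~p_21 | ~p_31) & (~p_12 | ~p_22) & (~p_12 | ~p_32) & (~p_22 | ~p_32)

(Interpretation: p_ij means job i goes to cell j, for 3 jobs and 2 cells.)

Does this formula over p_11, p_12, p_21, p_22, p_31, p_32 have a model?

Try p_11 = 1.
(~p_21) alone gives p_21 = 0.
(p_22) alone gives p_22 = 1.
(~p_31) alone gives p_31 = 0.
(p_32) alone gives p_32 = 1.
But (~p_32) is also a unit clause — contradiction.
That branch fails; take p_11 = 0 instead.
(p_12) alone gives p_12 = 1.
(~p_22) alone gives p_22 = 0.
(p_21) alone gives p_21 = 1.
(~p_31) alone gives p_31 = 0.
(p_32) alone gives p_32 = 1.
But (~p_32) is also a unit clause — contradiction.
Both values of p_11 lead to a conflict.
No assignment satisfies every clause.

No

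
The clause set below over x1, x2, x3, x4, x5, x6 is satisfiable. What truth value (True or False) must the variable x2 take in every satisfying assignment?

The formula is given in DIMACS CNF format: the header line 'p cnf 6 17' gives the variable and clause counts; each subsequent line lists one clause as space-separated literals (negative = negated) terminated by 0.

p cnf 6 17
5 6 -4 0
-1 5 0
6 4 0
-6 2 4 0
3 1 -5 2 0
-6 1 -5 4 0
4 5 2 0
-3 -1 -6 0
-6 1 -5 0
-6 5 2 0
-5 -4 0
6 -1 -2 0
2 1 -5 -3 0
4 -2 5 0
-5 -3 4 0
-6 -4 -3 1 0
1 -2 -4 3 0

True

Suppose x2 = False.
Suppose x1 = False.
Suppose x6 = True.
(x4) alone gives x4 = True.
(¬x5) alone gives x5 = False.
Now (x5) is unsatisfied and unit — conflict.
So x6 must be the other value — set x6 = False.
(x4) alone gives x4 = True.
(x5) alone gives x5 = True.
Now (¬x5) is unsatisfied and unit — conflict.
Either choice for x6 ends in contradiction.
So x1 must be the other value — set x1 = True.
(x5) alone gives x5 = True.
(¬x4) alone gives x4 = False.
(x6) alone gives x6 = True.
Now (¬x6) is unsatisfied and unit — conflict.
Either choice for x1 ends in contradiction.
So every satisfying assignment has x2 = True.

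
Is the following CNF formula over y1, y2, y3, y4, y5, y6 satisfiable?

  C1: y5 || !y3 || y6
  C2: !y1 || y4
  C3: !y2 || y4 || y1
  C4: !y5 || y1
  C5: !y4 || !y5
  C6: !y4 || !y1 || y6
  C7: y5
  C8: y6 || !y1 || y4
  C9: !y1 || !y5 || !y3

Unit clause (y5) forces y5 = true.
Unit clause (y1) forces y1 = true.
Unit clause (y4) forces y4 = true.
But (!y4) is also a unit clause — contradiction.
No assignment satisfies every clause.

No, unsatisfiable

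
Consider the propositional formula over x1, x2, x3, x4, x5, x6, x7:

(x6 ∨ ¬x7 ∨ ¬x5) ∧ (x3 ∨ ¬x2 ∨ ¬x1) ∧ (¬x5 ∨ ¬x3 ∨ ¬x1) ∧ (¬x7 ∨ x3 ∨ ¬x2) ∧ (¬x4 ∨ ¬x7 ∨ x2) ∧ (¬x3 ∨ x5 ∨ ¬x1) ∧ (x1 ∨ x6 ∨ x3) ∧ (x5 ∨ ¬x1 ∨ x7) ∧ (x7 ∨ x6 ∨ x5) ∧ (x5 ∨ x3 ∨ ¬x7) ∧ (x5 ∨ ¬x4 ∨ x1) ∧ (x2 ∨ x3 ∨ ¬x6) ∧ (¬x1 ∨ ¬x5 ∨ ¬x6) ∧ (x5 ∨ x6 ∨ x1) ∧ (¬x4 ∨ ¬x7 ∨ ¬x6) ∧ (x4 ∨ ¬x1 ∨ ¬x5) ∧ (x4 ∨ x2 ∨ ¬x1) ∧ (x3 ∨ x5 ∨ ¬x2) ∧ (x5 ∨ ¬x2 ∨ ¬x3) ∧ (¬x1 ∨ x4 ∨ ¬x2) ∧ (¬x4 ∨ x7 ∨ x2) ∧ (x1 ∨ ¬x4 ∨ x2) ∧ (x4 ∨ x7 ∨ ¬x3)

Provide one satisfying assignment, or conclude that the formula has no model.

x1=False,  x2=True,  x3=True,  x4=False,  x5=True,  x6=True,  x7=True

Case x6 = True:
Case x2 = True:
Case x3 = True:
From the singleton clause (x5), x5 = True.
From the singleton clause (¬x1), x1 = False.
Case x4 = False:
From the singleton clause (x7), x7 = True.
This assignment satisfies each clause.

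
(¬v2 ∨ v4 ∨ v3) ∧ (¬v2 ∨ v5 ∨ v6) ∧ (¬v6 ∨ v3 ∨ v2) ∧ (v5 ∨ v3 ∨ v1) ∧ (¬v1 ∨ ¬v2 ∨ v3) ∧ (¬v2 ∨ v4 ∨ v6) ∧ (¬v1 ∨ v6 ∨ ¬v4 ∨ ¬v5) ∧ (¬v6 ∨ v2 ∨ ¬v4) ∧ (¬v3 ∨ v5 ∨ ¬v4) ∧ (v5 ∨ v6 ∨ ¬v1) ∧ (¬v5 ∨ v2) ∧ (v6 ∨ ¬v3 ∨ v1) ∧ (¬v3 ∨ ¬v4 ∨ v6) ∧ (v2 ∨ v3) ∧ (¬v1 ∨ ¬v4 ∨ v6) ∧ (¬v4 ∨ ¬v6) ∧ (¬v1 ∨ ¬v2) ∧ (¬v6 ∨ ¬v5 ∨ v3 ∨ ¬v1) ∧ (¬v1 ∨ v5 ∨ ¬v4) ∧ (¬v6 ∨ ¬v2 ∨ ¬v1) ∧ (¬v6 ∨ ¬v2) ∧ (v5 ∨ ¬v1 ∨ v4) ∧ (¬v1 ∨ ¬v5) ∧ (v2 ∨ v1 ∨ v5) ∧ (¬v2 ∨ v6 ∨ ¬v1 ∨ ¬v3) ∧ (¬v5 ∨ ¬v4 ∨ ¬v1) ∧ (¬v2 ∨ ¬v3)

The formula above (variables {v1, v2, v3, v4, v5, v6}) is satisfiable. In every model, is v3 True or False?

Suppose v3 = True.
The clause (¬v2) is unit, so v2 = False.
The clause (¬v5) is unit, so v5 = False.
The clause (¬v4) is unit, so v4 = False.
The clause (¬v1) is unit, so v1 = False.
But (v1) is also a unit clause — contradiction.
So every satisfying assignment has v3 = False.

False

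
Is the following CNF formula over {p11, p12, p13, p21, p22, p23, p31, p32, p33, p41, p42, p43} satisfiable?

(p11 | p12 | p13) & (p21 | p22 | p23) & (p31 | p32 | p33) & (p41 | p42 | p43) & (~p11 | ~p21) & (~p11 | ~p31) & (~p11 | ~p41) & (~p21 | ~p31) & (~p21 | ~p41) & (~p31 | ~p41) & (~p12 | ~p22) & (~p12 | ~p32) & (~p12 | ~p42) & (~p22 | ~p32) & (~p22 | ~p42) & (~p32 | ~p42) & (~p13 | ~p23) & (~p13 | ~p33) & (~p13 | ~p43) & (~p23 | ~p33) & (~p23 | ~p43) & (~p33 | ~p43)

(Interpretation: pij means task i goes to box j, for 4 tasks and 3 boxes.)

Branch on p11: set p11 = 0.
Branch on p12: set p12 = 1.
(~p22) alone gives p22 = 0.
(~p32) alone gives p32 = 0.
(~p42) alone gives p42 = 0.
Branch on p21: set p21 = 1.
(~p31) alone gives p31 = 0.
(p33) alone gives p33 = 1.
(~p41) alone gives p41 = 0.
(p43) alone gives p43 = 1.
That conflicts with the unit clause (~p43).
Backtrack on p21: now try p21 = 0.
(p23) alone gives p23 = 1.
(~p13) alone gives p13 = 0.
(~p33) alone gives p33 = 0.
(p31) alone gives p31 = 1.
(~p41) alone gives p41 = 0.
(p43) alone gives p43 = 1.
That conflicts with the unit clause (~p43).
Either choice for p21 ends in contradiction.
Backtrack on p12: now try p12 = 0.
(p13) alone gives p13 = 1.
(~p23) alone gives p23 = 0.
(~p33) alone gives p33 = 0.
(~p43) alone gives p43 = 0.
Branch on p21: set p21 = 1.
(~p31) alone gives p31 = 0.
(p32) alone gives p32 = 1.
(~p41) alone gives p41 = 0.
(p42) alone gives p42 = 1.
That conflicts with the unit clause (~p42).
Backtrack on p21: now try p21 = 0.
(p22) alone gives p22 = 1.
(~p32) alone gives p32 = 0.
(p31) alone gives p31 = 1.
(~p41) alone gives p41 = 0.
(p42) alone gives p42 = 1.
That conflicts with the unit clause (~p42).
Either choice for p21 ends in contradiction.
Either choice for p12 ends in contradiction.
Backtrack on p11: now try p11 = 1.
(~p21) alone gives p21 = 0.
(~p31) alone gives p31 = 0.
(~p41) alone gives p41 = 0.
Branch on p22: set p22 = 1.
(~p12) alone gives p12 = 0.
(~p32) alone gives p32 = 0.
(p33) alone gives p33 = 1.
(~p42) alone gives p42 = 0.
(p43) alone gives p43 = 1.
That conflicts with the unit clause (~p43).
Backtrack on p22: now try p22 = 0.
(p23) alone gives p23 = 1.
(~p13) alone gives p13 = 0.
(~p33) alone gives p33 = 0.
(p32) alone gives p32 = 1.
(~p12) alone gives p12 = 0.
(~p42) alone gives p42 = 0.
(p43) alone gives p43 = 1.
That conflicts with the unit clause (~p43).
Either choice for p22 ends in contradiction.
Either choice for p11 ends in contradiction.
No assignment satisfies every clause.

Unsatisfiable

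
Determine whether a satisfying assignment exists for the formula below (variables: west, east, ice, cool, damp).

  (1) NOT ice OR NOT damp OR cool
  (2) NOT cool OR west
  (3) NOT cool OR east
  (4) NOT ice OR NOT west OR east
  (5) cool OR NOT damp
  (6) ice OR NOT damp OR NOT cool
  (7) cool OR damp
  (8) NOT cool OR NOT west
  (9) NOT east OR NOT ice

No, unsatisfiable

Suppose cool = false.
(NOT damp) alone gives damp = false.
But (damp) is also a unit clause — contradiction.
Undo cool and try cool = true.
(west) alone gives west = true.
But (NOT west) is also a unit clause — contradiction.
Neither cool = true nor cool = false works.
No assignment satisfies every clause.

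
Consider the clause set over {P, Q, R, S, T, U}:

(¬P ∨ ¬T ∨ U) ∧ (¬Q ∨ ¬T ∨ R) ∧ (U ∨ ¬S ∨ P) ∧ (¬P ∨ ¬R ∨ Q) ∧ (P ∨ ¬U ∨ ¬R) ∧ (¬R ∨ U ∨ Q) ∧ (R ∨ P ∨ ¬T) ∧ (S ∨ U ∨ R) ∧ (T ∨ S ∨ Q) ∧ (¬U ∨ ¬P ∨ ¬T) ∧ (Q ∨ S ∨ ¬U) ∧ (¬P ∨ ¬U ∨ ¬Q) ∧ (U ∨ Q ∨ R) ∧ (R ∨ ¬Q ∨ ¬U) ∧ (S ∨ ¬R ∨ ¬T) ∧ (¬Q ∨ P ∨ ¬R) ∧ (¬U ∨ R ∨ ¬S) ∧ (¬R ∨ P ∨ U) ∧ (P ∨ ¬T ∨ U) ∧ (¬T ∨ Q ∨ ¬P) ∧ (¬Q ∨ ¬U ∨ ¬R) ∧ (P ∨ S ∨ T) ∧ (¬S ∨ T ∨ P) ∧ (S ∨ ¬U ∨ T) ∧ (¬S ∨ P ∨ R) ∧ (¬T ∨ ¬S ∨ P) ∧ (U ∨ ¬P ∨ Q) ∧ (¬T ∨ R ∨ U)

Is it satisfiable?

Yes, satisfiable

Case P = True:
Case T = False:
Case R = True:
Unit clause (Q) forces Q = True.
Unit clause (¬U) forces U = False.
Every clause is now satisfied; S is unconstrained.
A satisfying assignment: P: True,  Q: True,  R: True,  S: False,  T: False,  U: False.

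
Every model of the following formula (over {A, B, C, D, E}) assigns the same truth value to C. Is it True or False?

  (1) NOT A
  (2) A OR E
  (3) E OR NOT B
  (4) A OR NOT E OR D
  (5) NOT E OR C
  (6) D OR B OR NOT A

Suppose C = false.
Unit clause (NOT A) forces A = false.
Unit clause (E) forces E = true.
But (NOT E) is also a unit clause — contradiction.
So every satisfying assignment has C = True.

True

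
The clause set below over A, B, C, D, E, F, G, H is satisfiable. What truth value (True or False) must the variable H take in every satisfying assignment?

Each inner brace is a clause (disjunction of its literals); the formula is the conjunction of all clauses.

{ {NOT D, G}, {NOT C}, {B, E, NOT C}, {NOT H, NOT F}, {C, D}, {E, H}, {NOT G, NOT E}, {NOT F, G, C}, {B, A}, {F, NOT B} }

True

Suppose H = false.
From the singleton clause (NOT C), C = false.
From the singleton clause (D), D = true.
From the singleton clause (G), G = true.
From the singleton clause (E), E = true.
But (NOT E) is also a unit clause — contradiction.
So every satisfying assignment has H = True.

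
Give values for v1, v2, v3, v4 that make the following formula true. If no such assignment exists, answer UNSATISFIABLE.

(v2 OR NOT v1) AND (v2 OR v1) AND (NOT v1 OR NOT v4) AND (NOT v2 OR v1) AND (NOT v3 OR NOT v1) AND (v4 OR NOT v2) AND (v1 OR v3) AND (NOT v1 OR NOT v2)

Suppose v2 = true.
From the singleton clause (v1), v1 = true.
Now (NOT v1) is unsatisfied and unit — conflict.
Backtrack on v2: now try v2 = false.
From the singleton clause (NOT v1), v1 = false.
Now (v1) is unsatisfied and unit — conflict.
Neither v2 = true nor v2 = false works.

UNSATISFIABLE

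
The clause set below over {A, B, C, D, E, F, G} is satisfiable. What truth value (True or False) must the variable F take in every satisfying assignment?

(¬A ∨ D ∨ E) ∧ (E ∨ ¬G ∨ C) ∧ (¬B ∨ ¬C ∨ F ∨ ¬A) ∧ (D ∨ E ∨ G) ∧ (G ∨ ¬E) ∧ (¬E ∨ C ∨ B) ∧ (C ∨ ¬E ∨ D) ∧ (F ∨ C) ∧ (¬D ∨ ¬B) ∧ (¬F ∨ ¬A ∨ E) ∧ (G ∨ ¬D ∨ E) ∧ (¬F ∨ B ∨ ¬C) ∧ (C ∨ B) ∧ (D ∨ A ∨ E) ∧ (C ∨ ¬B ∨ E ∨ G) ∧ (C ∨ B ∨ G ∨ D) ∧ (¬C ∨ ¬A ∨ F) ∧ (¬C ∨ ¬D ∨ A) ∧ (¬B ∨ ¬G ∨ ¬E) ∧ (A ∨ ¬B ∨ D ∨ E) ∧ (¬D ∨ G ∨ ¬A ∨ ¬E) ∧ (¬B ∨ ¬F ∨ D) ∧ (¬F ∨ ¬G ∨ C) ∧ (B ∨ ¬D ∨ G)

Suppose F = True.
Case G = True:
Unit clause (C) forces C = True.
Unit clause (B) forces B = True.
Unit clause (¬D) forces D = False.
But (D) is also a unit clause — contradiction.
That branch fails; take G = False instead.
Unit clause (¬E) forces E = False.
Unit clause (D) forces D = True.
But (¬D) is also a unit clause — contradiction.
Both values of G lead to a conflict.
So every satisfying assignment has F = False.

False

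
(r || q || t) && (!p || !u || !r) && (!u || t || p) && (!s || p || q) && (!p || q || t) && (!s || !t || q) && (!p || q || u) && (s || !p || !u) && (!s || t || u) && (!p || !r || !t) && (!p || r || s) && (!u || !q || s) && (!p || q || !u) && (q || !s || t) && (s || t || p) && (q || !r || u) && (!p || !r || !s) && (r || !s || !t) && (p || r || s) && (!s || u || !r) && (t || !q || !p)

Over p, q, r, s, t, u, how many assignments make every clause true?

There are 2^6 = 64 truth assignments over (p, q, r, s, t, u).
Split on p. With p = true, the clauses containing p are satisfied and !p drops from the rest; 0 of the 2^5 = 32 assignments to the other variables satisfy what remains.
With p = false, by the same count on the reduced clause set, 3 assignments work.
(One model: p=F, q=F, r=T, s=F, t=T, u=T.)
Total: 0 + 3 = 3.

3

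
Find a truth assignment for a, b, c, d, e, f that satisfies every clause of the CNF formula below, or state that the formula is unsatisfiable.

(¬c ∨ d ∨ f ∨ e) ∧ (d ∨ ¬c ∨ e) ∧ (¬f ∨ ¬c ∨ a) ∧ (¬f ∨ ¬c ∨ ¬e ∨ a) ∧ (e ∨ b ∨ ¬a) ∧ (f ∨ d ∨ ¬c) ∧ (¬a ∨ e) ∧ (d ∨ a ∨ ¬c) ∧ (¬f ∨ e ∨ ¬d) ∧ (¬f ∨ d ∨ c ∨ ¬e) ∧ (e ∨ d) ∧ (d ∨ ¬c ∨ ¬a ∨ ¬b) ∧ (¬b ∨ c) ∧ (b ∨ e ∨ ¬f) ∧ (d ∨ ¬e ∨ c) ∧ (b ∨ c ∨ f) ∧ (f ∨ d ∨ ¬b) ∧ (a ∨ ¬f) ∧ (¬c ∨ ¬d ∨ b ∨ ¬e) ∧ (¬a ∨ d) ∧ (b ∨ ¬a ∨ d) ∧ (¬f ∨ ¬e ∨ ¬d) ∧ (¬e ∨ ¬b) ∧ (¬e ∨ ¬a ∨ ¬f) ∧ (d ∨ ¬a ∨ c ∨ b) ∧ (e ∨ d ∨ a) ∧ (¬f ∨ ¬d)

a ↦ False, b ↦ False, c ↦ True, d ↦ True, e ↦ False, f ↦ False

Case a = False:
Unit clause (¬f) forces f = False.
Case d = True:
Case b = False:
Unit clause (c) forces c = True.
Unit clause (¬e) forces e = False.
Every clause now holds.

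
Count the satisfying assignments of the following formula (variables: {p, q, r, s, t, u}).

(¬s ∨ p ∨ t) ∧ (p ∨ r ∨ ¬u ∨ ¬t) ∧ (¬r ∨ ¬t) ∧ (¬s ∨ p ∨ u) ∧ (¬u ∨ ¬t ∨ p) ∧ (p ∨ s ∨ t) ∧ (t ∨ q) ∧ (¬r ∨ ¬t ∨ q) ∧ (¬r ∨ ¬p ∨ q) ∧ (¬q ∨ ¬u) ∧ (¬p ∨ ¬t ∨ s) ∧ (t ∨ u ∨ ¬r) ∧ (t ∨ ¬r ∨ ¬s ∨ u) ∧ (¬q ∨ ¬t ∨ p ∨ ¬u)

There are 2^6 = 64 truth assignments over (p, q, r, s, t, u).
Split on q. With q = True, the clauses containing q are satisfied and ¬q drops from the rest; 4 of the 2^5 = 32 assignments to the other variables satisfy what remains.
With q = False, by the same count on the reduced clause set, 3 assignments work.
Total: 4 + 3 = 7.

7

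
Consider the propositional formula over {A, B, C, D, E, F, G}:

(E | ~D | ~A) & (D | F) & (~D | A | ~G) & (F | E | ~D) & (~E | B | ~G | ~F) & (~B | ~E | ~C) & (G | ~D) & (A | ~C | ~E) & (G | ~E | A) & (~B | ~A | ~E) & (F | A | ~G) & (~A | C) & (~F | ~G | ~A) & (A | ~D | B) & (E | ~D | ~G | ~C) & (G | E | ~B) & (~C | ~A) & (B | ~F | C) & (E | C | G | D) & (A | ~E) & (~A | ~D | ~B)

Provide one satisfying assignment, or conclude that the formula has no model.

Case D = 0:
(F) alone gives F = 1.
Case A = 0:
(~E) alone gives E = 0.
Case G = 0:
(~B) alone gives B = 0.
(C) alone gives C = 1.
Every clause now holds.

A=0,  B=0,  C=1,  D=0,  E=0,  F=1,  G=0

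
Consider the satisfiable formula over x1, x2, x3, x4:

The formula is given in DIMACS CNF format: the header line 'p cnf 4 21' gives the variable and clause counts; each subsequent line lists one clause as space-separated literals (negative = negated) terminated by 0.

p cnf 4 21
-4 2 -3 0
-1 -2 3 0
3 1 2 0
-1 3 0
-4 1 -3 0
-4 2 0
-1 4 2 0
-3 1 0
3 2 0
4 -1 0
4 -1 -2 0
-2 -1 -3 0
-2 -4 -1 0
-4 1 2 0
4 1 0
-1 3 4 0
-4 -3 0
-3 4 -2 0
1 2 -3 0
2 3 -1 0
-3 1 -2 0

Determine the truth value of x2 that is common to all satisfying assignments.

Suppose x2 = False.
From the singleton clause (¬x4), x4 = False.
From the singleton clause (¬x1), x1 = False.
Now (x1) is unsatisfied and unit — conflict.
So every satisfying assignment has x2 = True.

True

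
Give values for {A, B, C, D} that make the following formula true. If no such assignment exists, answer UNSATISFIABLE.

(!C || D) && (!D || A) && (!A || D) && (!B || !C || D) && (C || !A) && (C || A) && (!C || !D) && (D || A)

UNSATISFIABLE

Try C = false.
Unit clause (!A) forces A = false.
Now (A) is unsatisfied and unit — conflict.
Backtrack on C: now try C = true.
Unit clause (D) forces D = true.
Now (!D) is unsatisfied and unit — conflict.
Neither C = true nor C = false works.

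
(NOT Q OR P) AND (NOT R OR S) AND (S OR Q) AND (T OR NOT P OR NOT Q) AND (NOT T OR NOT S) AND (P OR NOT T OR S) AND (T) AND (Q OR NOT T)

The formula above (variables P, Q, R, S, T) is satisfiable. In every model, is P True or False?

True

Suppose P = false.
(NOT Q) alone gives Q = false.
(S) alone gives S = true.
(NOT T) alone gives T = false.
Now (T) is unsatisfied and unit — conflict.
So every satisfying assignment has P = True.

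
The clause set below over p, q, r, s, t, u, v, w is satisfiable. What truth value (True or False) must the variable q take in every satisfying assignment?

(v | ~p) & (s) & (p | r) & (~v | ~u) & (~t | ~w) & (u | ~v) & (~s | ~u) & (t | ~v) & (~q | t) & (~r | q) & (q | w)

True

Suppose q = 0.
The clause (s) is unit, so s = 1.
The clause (~u) is unit, so u = 0.
The clause (~v) is unit, so v = 0.
The clause (~p) is unit, so p = 0.
The clause (r) is unit, so r = 1.
That conflicts with the unit clause (~r).
So every satisfying assignment has q = True.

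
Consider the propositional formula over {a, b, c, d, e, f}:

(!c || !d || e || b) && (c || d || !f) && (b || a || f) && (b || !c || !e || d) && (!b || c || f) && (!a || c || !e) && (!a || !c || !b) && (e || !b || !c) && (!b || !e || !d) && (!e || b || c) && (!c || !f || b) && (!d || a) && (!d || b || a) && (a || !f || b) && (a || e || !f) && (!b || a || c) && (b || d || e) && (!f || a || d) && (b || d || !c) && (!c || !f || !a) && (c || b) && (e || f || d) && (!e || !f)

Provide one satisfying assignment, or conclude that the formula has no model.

a ↦ true; b ↦ false; c ↦ true; d ↦ true; e ↦ true; f ↦ false

Case d = true:
Unit clause (a) forces a = true.
Case c = true:
Unit clause (!b) forces b = false.
Unit clause (e) forces e = true.
Unit clause (!f) forces f = false.
All clauses are satisfied.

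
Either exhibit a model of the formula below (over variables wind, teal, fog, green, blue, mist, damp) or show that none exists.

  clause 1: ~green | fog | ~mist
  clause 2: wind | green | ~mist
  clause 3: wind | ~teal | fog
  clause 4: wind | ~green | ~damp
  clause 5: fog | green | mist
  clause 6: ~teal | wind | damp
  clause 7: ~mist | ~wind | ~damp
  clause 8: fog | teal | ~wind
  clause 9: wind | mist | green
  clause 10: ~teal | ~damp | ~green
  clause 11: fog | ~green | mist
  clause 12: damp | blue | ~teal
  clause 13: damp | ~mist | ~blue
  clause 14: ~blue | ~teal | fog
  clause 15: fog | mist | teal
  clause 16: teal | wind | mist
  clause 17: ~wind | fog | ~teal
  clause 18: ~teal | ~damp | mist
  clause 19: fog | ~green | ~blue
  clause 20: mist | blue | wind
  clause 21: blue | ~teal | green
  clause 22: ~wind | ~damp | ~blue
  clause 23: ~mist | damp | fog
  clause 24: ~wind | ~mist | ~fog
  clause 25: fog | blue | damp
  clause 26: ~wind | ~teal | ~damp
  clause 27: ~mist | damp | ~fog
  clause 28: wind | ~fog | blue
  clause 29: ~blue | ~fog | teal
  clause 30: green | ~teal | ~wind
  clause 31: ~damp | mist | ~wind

Branch on green: set green = 0.
Branch on wind: set wind = 1.
The clause (~teal) is unit, so teal = 0.
The clause (fog) is unit, so fog = 1.
The clause (~mist) is unit, so mist = 0.
The clause (~blue) is unit, so blue = 0.
The clause (~damp) is unit, so damp = 0.
This assignment satisfies each clause.

wind ↦ 1,  teal ↦ 0,  fog ↦ 1,  green ↦ 0,  blue ↦ 0,  mist ↦ 0,  damp ↦ 0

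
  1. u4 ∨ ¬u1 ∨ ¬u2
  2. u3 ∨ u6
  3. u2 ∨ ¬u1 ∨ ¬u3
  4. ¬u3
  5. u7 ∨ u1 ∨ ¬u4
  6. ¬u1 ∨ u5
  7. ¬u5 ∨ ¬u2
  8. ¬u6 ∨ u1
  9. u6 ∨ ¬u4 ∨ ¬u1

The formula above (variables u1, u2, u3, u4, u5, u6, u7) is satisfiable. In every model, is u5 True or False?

True

Suppose u5 = False.
(¬u3) alone gives u3 = False.
(u6) alone gives u6 = True.
(¬u1) alone gives u1 = False.
But (u1) is also a unit clause — contradiction.
So every satisfying assignment has u5 = True.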